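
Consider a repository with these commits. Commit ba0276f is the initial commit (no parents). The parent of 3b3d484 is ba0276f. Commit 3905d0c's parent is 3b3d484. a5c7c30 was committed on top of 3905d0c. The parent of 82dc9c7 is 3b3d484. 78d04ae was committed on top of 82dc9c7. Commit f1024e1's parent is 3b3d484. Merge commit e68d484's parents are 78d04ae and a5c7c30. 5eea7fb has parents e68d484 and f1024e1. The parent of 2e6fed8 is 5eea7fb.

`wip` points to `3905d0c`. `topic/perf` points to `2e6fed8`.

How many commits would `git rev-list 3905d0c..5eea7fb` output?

Reachable from 5eea7fb: {3905d0c, 3b3d484, 5eea7fb, 78d04ae, 82dc9c7, a5c7c30, ba0276f, e68d484, f1024e1}.
Reachable from 3905d0c: {3905d0c, 3b3d484, ba0276f}.
In 5eea7fb's history but not 3905d0c's: {5eea7fb, 78d04ae, 82dc9c7, a5c7c30, e68d484, f1024e1} — 6 commits.

6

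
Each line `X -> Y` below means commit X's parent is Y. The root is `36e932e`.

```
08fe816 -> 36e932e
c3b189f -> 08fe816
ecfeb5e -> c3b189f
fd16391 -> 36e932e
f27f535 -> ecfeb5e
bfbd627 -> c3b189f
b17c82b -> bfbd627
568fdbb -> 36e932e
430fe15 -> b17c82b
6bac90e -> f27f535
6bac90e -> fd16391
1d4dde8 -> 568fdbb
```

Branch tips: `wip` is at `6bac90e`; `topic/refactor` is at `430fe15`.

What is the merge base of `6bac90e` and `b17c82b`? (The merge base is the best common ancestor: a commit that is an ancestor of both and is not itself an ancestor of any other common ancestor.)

c3b189f

Ancestors of 6bac90e: {08fe816, 36e932e, 6bac90e, c3b189f, ecfeb5e, f27f535, fd16391}.
Ancestors of b17c82b: {08fe816, 36e932e, b17c82b, bfbd627, c3b189f}.
Common ancestors: {08fe816, 36e932e, c3b189f}.
Among these, c3b189f is not an ancestor of any other common ancestor — it is the merge base.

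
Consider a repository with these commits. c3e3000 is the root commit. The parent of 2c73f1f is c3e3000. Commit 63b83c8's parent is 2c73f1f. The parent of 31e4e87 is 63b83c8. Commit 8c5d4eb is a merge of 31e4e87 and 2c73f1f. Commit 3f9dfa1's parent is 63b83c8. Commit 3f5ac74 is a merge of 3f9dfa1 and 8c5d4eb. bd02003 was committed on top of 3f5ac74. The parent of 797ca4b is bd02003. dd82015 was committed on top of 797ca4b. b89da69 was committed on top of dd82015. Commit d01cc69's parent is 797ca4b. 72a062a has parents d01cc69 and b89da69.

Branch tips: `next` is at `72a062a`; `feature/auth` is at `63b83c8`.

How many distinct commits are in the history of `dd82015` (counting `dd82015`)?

10

Walking parent pointers from dd82015: reachable set = {2c73f1f, 31e4e87, 3f5ac74, 3f9dfa1, 63b83c8, 797ca4b, 8c5d4eb, bd02003, c3e3000, dd82015}.
That is 10 commits.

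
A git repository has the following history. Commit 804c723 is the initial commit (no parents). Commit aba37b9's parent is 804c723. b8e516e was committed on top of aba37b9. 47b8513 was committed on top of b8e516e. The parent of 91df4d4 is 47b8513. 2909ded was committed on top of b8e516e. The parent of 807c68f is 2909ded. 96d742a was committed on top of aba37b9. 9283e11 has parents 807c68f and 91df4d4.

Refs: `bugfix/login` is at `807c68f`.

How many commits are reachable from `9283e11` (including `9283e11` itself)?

8

Walking parent pointers from 9283e11: reachable set = {2909ded, 47b8513, 804c723, 807c68f, 91df4d4, 9283e11, aba37b9, b8e516e}.
That is 8 commits.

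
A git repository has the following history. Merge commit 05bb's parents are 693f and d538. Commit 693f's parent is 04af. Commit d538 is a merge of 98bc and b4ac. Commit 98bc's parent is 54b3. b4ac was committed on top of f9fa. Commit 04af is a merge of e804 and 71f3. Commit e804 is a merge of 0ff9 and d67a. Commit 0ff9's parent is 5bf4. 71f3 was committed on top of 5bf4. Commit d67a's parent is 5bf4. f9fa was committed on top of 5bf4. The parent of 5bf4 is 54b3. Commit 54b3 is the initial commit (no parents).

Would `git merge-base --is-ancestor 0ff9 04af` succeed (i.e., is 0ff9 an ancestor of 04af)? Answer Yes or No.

Ancestors of 04af (commits reachable by following parents): {04af, 0ff9, 54b3, 5bf4, 71f3, d67a, e804}.
0ff9 is in that set, so it is an ancestor of 04af.

Yes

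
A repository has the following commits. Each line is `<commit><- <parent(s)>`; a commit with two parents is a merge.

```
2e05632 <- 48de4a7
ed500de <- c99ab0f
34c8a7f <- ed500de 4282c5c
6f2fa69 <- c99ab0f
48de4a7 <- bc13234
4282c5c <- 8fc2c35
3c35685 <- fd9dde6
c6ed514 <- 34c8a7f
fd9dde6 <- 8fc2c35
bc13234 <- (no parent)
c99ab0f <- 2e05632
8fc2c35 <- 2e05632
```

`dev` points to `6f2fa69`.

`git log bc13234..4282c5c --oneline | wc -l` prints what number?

4

Reachable from 4282c5c: {2e05632, 4282c5c, 48de4a7, 8fc2c35, bc13234}.
Reachable from bc13234: {bc13234}.
In 4282c5c's history but not bc13234's: {2e05632, 4282c5c, 48de4a7, 8fc2c35} — 4 commits.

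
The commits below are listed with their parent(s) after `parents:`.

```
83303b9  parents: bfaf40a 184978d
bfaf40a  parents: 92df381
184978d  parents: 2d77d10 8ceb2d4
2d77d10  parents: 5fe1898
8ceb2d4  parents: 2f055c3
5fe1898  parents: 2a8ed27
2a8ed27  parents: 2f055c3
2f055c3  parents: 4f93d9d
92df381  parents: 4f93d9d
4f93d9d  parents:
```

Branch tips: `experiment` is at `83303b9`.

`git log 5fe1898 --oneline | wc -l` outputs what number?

4

Walking parent pointers from 5fe1898: reachable set = {2a8ed27, 2f055c3, 4f93d9d, 5fe1898}.
That is 4 commits.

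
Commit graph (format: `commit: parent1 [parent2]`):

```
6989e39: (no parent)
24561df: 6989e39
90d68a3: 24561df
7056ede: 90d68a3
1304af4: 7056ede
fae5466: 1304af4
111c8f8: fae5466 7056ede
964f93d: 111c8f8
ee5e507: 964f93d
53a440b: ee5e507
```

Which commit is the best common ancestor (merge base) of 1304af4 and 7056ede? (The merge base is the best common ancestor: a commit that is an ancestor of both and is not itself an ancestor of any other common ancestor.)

7056ede

Ancestors of 1304af4: {1304af4, 24561df, 6989e39, 7056ede, 90d68a3}.
Ancestors of 7056ede: {24561df, 6989e39, 7056ede, 90d68a3}.
Common ancestors: {24561df, 6989e39, 7056ede, 90d68a3}.
Among these, 7056ede is not an ancestor of any other common ancestor — it is the merge base.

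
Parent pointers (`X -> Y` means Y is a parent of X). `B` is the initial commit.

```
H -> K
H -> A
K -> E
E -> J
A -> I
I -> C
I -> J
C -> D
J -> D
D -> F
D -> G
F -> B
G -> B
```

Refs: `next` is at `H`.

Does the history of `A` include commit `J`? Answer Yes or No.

Ancestors of A (commits reachable by following parents): {A, B, C, D, F, G, I, J}.
J is in that set, so it is an ancestor of A.

Yes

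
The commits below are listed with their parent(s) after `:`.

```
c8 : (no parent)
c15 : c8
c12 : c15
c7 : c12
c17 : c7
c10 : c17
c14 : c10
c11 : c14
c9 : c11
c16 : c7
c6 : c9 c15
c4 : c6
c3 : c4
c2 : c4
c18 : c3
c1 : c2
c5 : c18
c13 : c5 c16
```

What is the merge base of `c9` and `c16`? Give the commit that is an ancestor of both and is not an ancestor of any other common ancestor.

c7

Ancestors of c9: {c10, c11, c12, c14, c15, c17, c7, c8, c9}.
Ancestors of c16: {c12, c15, c16, c7, c8}.
Common ancestors: {c12, c15, c7, c8}.
Among these, c7 is not an ancestor of any other common ancestor — it is the merge base.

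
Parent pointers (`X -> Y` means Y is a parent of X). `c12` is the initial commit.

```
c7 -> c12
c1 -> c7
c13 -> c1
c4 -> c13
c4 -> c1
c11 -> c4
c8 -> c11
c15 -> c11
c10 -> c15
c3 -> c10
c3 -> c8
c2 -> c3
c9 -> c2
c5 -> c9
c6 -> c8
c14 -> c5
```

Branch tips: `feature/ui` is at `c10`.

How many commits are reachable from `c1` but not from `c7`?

Reachable from c1: {c1, c12, c7}.
Reachable from c7: {c12, c7}.
In c1's history but not c7's: {c1} — 1 commit.

1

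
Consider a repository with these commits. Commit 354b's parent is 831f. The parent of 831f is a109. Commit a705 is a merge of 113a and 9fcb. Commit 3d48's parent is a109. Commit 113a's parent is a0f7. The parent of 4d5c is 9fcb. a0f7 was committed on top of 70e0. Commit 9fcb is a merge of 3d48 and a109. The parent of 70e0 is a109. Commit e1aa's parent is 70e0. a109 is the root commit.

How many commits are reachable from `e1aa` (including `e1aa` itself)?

3

Walking parent pointers from e1aa: reachable set = {70e0, a109, e1aa}.
That is 3 commits.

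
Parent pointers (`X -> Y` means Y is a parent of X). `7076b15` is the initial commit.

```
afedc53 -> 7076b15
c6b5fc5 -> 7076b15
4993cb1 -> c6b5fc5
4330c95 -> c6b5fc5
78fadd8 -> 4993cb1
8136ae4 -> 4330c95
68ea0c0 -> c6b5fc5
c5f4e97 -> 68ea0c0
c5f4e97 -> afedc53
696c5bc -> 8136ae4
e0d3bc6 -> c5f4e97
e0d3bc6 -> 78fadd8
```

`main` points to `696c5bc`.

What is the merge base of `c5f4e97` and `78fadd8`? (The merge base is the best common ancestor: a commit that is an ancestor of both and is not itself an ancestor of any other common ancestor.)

Ancestors of c5f4e97: {68ea0c0, 7076b15, afedc53, c5f4e97, c6b5fc5}.
Ancestors of 78fadd8: {4993cb1, 7076b15, 78fadd8, c6b5fc5}.
Common ancestors: {7076b15, c6b5fc5}.
Among these, c6b5fc5 is not an ancestor of any other common ancestor — it is the merge base.

c6b5fc5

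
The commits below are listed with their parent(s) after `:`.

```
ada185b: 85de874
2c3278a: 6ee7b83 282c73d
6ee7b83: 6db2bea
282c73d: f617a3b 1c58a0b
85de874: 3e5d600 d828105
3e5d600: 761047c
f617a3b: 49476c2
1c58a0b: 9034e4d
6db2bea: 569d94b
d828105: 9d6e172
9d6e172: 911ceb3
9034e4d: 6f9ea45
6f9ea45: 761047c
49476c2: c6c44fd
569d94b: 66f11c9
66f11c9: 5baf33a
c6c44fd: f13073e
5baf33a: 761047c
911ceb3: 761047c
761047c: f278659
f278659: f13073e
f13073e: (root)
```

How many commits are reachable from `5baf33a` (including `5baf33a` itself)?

Walking parent pointers from 5baf33a: reachable set = {5baf33a, 761047c, f13073e, f278659}.
That is 4 commits.

4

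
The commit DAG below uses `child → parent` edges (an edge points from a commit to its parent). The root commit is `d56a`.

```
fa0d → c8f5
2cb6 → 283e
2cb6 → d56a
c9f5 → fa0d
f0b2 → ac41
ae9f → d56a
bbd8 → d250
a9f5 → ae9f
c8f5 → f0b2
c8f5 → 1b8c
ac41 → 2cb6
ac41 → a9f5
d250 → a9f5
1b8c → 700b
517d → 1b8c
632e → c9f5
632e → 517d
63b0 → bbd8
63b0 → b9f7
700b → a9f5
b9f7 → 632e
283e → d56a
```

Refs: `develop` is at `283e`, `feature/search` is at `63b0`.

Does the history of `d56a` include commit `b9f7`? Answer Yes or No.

No

Ancestors of d56a: {d56a}.
b9f7 is not in that set, so it is not an ancestor of d56a.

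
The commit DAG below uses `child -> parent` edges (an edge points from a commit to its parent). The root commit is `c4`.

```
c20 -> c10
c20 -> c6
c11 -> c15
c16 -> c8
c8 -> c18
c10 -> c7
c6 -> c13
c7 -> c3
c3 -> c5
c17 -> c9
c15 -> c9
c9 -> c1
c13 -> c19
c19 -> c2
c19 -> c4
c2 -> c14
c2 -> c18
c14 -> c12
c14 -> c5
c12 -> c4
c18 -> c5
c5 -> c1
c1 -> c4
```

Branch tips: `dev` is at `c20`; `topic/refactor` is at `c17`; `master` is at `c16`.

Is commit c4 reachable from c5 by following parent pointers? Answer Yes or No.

Yes

Ancestors of c5 (commits reachable by following parents): {c1, c4, c5}.
c4 is in that set, so it is an ancestor of c5.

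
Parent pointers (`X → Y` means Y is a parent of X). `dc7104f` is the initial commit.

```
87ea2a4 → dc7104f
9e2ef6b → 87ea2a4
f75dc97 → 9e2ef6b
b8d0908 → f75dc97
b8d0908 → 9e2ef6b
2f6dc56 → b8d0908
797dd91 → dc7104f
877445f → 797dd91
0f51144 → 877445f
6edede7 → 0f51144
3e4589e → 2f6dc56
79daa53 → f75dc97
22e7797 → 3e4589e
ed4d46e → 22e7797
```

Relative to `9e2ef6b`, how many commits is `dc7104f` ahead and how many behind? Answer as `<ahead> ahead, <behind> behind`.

Reachable from dc7104f: {dc7104f}.
Reachable from 9e2ef6b: {87ea2a4, 9e2ef6b, dc7104f}.
Only in dc7104f's history (ahead): {} — 0.
Only in 9e2ef6b's history (behind): {87ea2a4, 9e2ef6b} — 2.

0 ahead, 2 behind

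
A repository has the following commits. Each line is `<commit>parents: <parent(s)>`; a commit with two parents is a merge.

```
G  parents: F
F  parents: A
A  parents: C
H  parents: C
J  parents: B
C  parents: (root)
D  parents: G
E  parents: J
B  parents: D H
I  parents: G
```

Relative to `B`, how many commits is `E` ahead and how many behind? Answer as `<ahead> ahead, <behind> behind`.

2 ahead, 0 behind

Reachable from E: {A, B, C, D, E, F, G, H, J}.
Reachable from B: {A, B, C, D, F, G, H}.
Only in E's history (ahead): {E, J} — 2.
Only in B's history (behind): {} — 0.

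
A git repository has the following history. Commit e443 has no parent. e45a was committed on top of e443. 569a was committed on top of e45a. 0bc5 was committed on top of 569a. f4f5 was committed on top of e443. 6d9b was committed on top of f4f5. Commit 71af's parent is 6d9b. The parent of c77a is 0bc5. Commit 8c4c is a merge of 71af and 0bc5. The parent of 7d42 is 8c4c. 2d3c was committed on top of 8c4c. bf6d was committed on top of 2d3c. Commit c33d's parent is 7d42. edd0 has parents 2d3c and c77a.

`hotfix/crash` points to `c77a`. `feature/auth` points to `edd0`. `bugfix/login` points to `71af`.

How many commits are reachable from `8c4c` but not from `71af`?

Reachable from 8c4c: {0bc5, 569a, 6d9b, 71af, 8c4c, e443, e45a, f4f5}.
Reachable from 71af: {6d9b, 71af, e443, f4f5}.
In 8c4c's history but not 71af's: {0bc5, 569a, 8c4c, e45a} — 4 commits.

4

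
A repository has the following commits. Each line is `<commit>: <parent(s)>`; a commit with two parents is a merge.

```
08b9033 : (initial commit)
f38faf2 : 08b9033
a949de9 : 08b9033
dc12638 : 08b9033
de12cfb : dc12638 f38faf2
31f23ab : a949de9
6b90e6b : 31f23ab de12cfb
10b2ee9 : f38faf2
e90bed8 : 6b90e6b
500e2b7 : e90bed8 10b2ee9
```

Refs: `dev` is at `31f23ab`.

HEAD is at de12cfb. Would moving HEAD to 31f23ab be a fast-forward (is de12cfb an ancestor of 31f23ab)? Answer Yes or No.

A fast-forward from de12cfb to 31f23ab is possible iff de12cfb is an ancestor of 31f23ab.
Ancestors of 31f23ab: {08b9033, 31f23ab, a949de9}.
de12cfb is not among them, so fast-forward is not possible.

No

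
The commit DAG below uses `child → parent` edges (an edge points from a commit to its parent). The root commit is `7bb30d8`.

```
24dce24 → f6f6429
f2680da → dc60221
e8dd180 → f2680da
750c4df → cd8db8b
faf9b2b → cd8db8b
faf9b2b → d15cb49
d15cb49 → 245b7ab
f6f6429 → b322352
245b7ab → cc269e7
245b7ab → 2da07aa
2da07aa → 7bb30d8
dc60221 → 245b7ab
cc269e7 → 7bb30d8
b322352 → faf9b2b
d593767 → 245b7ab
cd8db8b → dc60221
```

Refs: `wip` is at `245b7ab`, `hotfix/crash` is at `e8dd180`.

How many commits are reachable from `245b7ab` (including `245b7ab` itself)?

4

Walking parent pointers from 245b7ab: reachable set = {245b7ab, 2da07aa, 7bb30d8, cc269e7}.
That is 4 commits.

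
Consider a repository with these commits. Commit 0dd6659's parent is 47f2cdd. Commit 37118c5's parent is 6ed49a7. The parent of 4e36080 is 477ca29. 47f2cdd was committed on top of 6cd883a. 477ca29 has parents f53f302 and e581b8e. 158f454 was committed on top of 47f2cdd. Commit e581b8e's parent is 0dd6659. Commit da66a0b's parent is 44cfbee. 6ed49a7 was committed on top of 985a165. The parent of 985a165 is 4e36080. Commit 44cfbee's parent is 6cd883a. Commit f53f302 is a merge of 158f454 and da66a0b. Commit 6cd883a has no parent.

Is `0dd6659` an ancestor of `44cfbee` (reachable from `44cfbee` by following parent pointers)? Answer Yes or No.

Ancestors of 44cfbee: {44cfbee, 6cd883a}.
0dd6659 is not in that set, so it is not an ancestor of 44cfbee.

No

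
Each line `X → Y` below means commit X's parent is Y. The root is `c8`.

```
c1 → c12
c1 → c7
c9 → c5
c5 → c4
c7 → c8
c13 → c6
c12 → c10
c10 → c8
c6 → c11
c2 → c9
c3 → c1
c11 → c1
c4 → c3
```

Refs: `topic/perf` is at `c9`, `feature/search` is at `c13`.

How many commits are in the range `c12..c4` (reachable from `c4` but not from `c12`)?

Reachable from c4: {c1, c10, c12, c3, c4, c7, c8}.
Reachable from c12: {c10, c12, c8}.
In c4's history but not c12's: {c1, c3, c4, c7} — 4 commits.

4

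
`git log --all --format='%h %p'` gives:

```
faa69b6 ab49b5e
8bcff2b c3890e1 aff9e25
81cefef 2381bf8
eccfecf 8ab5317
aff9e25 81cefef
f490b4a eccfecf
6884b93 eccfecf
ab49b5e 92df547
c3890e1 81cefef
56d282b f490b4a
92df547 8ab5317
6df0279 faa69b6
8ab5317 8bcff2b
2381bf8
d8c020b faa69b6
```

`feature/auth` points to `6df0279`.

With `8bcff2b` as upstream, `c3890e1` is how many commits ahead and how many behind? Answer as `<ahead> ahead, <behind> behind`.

0 ahead, 2 behind

Reachable from c3890e1: {2381bf8, 81cefef, c3890e1}.
Reachable from 8bcff2b: {2381bf8, 81cefef, 8bcff2b, aff9e25, c3890e1}.
Only in c3890e1's history (ahead): {} — 0.
Only in 8bcff2b's history (behind): {8bcff2b, aff9e25} — 2.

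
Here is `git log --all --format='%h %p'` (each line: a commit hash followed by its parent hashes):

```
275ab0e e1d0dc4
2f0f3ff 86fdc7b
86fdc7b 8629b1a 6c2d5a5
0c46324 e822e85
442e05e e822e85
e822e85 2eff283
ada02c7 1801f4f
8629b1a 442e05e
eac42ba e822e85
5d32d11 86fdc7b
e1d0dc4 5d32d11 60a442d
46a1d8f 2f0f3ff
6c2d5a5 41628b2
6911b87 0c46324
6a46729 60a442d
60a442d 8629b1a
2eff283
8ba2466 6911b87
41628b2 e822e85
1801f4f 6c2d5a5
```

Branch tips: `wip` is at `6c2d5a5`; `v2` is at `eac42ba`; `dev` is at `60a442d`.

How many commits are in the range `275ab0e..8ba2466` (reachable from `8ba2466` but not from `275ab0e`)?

Reachable from 8ba2466: {0c46324, 2eff283, 6911b87, 8ba2466, e822e85}.
Reachable from 275ab0e: {275ab0e, 2eff283, 41628b2, 442e05e, 5d32d11, 60a442d, 6c2d5a5, 8629b1a, 86fdc7b, e1d0dc4, e822e85}.
In 8ba2466's history but not 275ab0e's: {0c46324, 6911b87, 8ba2466} — 3 commits.

3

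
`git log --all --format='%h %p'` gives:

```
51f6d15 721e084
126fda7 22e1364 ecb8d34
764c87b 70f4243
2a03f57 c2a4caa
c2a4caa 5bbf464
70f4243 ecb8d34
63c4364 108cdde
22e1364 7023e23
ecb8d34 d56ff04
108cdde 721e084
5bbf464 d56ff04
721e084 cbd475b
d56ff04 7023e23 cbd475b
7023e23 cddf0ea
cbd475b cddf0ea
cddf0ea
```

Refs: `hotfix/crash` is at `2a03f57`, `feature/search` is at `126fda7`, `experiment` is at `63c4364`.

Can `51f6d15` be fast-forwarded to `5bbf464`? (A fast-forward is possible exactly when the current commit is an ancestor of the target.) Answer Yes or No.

No

A fast-forward from 51f6d15 to 5bbf464 is possible iff 51f6d15 is an ancestor of 5bbf464.
Ancestors of 5bbf464: {5bbf464, 7023e23, cbd475b, cddf0ea, d56ff04}.
51f6d15 is not among them, so fast-forward is not possible.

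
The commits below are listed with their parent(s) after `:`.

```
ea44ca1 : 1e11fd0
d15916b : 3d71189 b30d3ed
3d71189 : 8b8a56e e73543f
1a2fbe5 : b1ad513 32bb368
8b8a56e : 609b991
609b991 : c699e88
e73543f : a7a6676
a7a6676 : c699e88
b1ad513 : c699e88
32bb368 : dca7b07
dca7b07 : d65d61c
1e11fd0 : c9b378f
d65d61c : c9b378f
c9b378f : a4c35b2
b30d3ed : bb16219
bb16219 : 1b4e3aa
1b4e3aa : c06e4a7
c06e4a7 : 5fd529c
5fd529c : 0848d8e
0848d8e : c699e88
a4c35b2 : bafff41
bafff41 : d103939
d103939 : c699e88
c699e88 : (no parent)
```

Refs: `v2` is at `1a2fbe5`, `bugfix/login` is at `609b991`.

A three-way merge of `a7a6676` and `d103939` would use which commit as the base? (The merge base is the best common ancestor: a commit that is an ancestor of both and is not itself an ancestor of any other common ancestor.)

c699e88

Ancestors of a7a6676: {a7a6676, c699e88}.
Ancestors of d103939: {c699e88, d103939}.
Common ancestors: {c699e88}.
The only common ancestor is c699e88, so it is the merge base.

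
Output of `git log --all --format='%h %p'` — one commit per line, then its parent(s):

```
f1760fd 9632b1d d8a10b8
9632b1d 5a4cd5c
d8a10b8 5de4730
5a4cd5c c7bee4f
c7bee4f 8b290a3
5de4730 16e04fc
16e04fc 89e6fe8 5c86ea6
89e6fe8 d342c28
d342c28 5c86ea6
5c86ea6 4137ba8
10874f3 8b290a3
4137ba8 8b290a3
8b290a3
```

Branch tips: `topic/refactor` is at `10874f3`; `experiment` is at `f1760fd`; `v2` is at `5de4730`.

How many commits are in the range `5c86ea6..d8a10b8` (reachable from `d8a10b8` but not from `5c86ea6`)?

Reachable from d8a10b8: {16e04fc, 4137ba8, 5c86ea6, 5de4730, 89e6fe8, 8b290a3, d342c28, d8a10b8}.
Reachable from 5c86ea6: {4137ba8, 5c86ea6, 8b290a3}.
In d8a10b8's history but not 5c86ea6's: {16e04fc, 5de4730, 89e6fe8, d342c28, d8a10b8} — 5 commits.

5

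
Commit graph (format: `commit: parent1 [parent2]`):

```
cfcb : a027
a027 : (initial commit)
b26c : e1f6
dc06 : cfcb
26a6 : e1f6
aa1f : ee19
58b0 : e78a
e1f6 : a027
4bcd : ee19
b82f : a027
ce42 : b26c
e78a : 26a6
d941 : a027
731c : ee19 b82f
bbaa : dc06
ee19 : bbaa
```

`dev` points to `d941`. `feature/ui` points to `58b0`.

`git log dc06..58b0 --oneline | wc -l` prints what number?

4

Reachable from 58b0: {26a6, 58b0, a027, e1f6, e78a}.
Reachable from dc06: {a027, cfcb, dc06}.
In 58b0's history but not dc06's: {26a6, 58b0, e1f6, e78a} — 4 commits.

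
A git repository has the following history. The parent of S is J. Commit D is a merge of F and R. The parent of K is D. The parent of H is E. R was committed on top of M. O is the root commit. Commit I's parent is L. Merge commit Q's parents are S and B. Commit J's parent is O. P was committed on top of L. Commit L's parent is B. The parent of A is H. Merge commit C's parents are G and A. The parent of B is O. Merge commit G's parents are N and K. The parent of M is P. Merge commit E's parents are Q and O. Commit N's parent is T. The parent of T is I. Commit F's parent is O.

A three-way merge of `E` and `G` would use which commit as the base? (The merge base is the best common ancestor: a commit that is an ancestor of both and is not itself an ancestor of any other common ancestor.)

Ancestors of E: {B, E, J, O, Q, S}.
Ancestors of G: {B, D, F, G, I, K, L, M, N, O, P, R, T}.
Common ancestors: {B, O}.
Among these, B is not an ancestor of any other common ancestor — it is the merge base.

B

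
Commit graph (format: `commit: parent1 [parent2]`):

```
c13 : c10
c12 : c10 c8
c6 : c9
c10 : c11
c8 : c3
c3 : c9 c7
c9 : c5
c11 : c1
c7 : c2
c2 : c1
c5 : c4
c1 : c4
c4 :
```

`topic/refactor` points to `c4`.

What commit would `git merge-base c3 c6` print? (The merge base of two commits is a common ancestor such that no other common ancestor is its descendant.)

Ancestors of c3: {c1, c2, c3, c4, c5, c7, c9}.
Ancestors of c6: {c4, c5, c6, c9}.
Common ancestors: {c4, c5, c9}.
Among these, c9 is not an ancestor of any other common ancestor — it is the merge base.

c9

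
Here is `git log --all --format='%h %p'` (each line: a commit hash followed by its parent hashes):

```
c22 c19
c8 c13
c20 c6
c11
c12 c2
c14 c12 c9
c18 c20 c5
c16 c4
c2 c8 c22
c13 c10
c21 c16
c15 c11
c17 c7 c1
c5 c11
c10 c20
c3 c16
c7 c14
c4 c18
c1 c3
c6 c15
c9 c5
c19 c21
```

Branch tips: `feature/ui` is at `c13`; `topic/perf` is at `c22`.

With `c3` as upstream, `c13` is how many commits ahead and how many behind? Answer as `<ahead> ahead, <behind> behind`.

Reachable from c13: {c10, c11, c13, c15, c20, c6}.
Reachable from c3: {c11, c15, c16, c18, c20, c3, c4, c5, c6}.
Only in c13's history (ahead): {c10, c13} — 2.
Only in c3's history (behind): {c16, c18, c3, c4, c5} — 5.

2 ahead, 5 behind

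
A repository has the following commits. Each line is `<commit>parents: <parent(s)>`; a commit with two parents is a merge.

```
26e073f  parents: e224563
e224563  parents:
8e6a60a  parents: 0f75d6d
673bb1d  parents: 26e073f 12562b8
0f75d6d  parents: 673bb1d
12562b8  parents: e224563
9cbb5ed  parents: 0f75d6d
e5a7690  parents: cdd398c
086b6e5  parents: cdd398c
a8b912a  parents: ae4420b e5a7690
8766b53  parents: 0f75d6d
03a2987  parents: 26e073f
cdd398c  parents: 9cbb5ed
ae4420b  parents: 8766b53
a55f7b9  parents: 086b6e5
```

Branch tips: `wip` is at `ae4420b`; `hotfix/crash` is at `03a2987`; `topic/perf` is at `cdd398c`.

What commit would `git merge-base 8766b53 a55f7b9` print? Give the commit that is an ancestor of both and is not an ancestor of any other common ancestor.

0f75d6d

Ancestors of 8766b53: {0f75d6d, 12562b8, 26e073f, 673bb1d, 8766b53, e224563}.
Ancestors of a55f7b9: {086b6e5, 0f75d6d, 12562b8, 26e073f, 673bb1d, 9cbb5ed, a55f7b9, cdd398c, e224563}.
Common ancestors: {0f75d6d, 12562b8, 26e073f, 673bb1d, e224563}.
Among these, 0f75d6d is not an ancestor of any other common ancestor — it is the merge base.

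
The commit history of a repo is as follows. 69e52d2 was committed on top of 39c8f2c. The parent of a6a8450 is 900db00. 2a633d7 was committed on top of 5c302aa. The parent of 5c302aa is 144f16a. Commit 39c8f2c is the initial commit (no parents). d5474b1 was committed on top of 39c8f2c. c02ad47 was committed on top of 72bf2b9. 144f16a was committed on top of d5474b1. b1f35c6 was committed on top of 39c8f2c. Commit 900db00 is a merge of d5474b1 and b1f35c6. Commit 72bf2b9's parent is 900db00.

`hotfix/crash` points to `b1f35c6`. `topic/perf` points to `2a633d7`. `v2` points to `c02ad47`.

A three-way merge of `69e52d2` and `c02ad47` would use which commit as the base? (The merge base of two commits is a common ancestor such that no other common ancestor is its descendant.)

Ancestors of 69e52d2: {39c8f2c, 69e52d2}.
Ancestors of c02ad47: {39c8f2c, 72bf2b9, 900db00, b1f35c6, c02ad47, d5474b1}.
Common ancestors: {39c8f2c}.
The only common ancestor is 39c8f2c, so it is the merge base.

39c8f2c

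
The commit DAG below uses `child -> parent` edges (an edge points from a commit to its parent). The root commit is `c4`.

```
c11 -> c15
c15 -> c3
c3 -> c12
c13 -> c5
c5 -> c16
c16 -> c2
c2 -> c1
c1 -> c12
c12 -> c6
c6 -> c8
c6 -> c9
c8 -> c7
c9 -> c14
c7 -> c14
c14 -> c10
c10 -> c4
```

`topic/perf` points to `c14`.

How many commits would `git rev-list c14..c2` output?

7

Reachable from c2: {c1, c10, c12, c14, c2, c4, c6, c7, c8, c9}.
Reachable from c14: {c10, c14, c4}.
In c2's history but not c14's: {c1, c12, c2, c6, c7, c8, c9} — 7 commits.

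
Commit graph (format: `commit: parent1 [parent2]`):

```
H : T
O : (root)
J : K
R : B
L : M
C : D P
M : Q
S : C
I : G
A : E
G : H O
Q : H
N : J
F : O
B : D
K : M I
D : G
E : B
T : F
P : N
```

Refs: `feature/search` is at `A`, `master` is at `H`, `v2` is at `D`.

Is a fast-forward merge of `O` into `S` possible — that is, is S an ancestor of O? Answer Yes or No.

No

A fast-forward from S to O is possible iff S is an ancestor of O.
Ancestors of O: {O}.
S is not among them, so fast-forward is not possible.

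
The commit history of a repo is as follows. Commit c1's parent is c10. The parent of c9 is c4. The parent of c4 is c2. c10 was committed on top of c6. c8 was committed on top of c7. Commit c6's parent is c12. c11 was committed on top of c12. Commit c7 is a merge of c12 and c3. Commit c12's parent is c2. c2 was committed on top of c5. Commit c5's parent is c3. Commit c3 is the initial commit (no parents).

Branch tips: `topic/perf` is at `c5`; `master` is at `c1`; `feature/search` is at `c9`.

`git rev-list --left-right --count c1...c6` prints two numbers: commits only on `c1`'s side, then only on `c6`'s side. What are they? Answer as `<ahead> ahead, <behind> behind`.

Reachable from c1: {c1, c10, c12, c2, c3, c5, c6}.
Reachable from c6: {c12, c2, c3, c5, c6}.
Only in c1's history (ahead): {c1, c10} — 2.
Only in c6's history (behind): {} — 0.

2 ahead, 0 behind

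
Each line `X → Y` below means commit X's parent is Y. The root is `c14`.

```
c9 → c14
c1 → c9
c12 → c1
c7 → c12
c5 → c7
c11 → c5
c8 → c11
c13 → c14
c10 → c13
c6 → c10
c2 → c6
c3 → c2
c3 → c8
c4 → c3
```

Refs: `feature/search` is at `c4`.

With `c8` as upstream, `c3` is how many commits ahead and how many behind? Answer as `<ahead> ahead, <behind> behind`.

5 ahead, 0 behind

Reachable from c3: {c1, c10, c11, c12, c13, c14, c2, c3, c5, c6, c7, c8, c9}.
Reachable from c8: {c1, c11, c12, c14, c5, c7, c8, c9}.
Only in c3's history (ahead): {c10, c13, c2, c3, c6} — 5.
Only in c8's history (behind): {} — 0.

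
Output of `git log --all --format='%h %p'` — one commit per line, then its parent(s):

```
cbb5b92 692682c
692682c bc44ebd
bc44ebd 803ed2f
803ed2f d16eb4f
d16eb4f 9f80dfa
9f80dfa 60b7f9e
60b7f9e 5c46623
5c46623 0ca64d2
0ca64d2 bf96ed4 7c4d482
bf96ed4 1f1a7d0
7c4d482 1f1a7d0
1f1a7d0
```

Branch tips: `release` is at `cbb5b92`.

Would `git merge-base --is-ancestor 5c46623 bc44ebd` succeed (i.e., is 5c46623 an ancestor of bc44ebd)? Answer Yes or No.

Ancestors of bc44ebd (commits reachable by following parents): {0ca64d2, 1f1a7d0, 5c46623, 60b7f9e, 7c4d482, 803ed2f, 9f80dfa, bc44ebd, bf96ed4, d16eb4f}.
5c46623 is in that set, so it is an ancestor of bc44ebd.

Yes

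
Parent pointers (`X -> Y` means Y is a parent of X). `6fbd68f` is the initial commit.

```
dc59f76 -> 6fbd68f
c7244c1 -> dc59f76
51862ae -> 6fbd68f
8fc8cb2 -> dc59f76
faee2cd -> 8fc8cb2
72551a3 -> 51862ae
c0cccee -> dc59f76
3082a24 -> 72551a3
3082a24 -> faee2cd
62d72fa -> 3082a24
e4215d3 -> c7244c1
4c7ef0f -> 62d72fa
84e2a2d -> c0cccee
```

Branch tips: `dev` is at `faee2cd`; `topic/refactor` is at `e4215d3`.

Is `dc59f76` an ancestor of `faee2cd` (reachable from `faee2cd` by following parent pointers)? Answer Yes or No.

Ancestors of faee2cd (commits reachable by following parents): {6fbd68f, 8fc8cb2, dc59f76, faee2cd}.
dc59f76 is in that set, so it is an ancestor of faee2cd.

Yes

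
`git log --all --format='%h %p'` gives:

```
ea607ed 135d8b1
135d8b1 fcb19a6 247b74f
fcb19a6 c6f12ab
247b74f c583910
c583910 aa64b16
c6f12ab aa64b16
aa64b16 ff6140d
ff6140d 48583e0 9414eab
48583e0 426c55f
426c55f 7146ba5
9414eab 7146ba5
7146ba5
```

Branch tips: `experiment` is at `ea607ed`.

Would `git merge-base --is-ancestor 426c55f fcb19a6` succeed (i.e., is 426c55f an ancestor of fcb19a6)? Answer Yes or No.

Ancestors of fcb19a6 (commits reachable by following parents): {426c55f, 48583e0, 7146ba5, 9414eab, aa64b16, c6f12ab, fcb19a6, ff6140d}.
426c55f is in that set, so it is an ancestor of fcb19a6.

Yes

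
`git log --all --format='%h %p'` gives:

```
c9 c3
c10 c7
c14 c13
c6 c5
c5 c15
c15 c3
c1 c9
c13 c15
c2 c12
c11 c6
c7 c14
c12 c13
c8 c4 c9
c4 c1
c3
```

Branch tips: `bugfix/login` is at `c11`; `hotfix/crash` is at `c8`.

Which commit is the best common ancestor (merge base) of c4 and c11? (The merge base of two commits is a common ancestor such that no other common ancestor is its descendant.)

Ancestors of c4: {c1, c3, c4, c9}.
Ancestors of c11: {c11, c15, c3, c5, c6}.
Common ancestors: {c3}.
The only common ancestor is c3, so it is the merge base.

c3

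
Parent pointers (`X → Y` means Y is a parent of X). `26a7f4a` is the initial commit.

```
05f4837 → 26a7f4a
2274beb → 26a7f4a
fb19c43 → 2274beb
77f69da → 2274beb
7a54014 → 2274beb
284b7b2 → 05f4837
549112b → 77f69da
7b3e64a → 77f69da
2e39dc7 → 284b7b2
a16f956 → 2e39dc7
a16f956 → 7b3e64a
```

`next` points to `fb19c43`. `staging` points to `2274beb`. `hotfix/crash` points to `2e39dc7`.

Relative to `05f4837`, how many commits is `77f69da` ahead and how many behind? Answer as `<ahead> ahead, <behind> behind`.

Reachable from 77f69da: {2274beb, 26a7f4a, 77f69da}.
Reachable from 05f4837: {05f4837, 26a7f4a}.
Only in 77f69da's history (ahead): {2274beb, 77f69da} — 2.
Only in 05f4837's history (behind): {05f4837} — 1.

2 ahead, 1 behind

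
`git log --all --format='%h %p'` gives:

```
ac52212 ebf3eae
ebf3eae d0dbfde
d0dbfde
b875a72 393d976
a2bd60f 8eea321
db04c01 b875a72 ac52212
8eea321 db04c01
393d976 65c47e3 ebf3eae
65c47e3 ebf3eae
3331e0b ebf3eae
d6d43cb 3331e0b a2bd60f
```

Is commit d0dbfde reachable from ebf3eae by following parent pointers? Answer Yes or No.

Ancestors of ebf3eae (commits reachable by following parents): {d0dbfde, ebf3eae}.
d0dbfde is in that set, so it is an ancestor of ebf3eae.

Yes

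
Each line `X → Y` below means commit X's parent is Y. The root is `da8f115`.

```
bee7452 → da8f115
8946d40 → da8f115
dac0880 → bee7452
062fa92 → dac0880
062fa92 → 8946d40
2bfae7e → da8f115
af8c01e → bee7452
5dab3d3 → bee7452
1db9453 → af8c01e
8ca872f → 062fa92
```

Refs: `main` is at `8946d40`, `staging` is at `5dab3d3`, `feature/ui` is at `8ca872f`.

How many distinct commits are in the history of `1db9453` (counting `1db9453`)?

Walking parent pointers from 1db9453: reachable set = {1db9453, af8c01e, bee7452, da8f115}.
That is 4 commits.

4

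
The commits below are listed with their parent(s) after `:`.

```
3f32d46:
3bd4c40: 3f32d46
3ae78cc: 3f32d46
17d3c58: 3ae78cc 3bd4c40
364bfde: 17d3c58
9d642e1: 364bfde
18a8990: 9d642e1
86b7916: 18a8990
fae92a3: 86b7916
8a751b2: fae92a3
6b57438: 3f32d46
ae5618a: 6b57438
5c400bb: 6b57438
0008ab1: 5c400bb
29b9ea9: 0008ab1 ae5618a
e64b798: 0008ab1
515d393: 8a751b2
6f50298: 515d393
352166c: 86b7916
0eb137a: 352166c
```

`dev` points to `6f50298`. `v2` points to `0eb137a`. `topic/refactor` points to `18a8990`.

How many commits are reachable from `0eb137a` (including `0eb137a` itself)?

10

Walking parent pointers from 0eb137a: reachable set = {0eb137a, 17d3c58, 18a8990, 352166c, 364bfde, 3ae78cc, 3bd4c40, 3f32d46, 86b7916, 9d642e1}.
That is 10 commits.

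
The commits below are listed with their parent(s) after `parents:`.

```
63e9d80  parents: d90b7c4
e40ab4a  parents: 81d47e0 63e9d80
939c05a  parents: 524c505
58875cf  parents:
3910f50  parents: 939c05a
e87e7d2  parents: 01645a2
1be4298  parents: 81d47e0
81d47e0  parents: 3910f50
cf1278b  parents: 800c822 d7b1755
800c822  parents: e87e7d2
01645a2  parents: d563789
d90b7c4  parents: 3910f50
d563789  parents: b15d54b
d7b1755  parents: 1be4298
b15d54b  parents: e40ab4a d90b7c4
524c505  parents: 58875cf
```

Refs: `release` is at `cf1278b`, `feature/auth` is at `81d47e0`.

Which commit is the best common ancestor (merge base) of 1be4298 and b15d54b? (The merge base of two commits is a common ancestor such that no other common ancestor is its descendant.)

Ancestors of 1be4298: {1be4298, 3910f50, 524c505, 58875cf, 81d47e0, 939c05a}.
Ancestors of b15d54b: {3910f50, 524c505, 58875cf, 63e9d80, 81d47e0, 939c05a, b15d54b, d90b7c4, e40ab4a}.
Common ancestors: {3910f50, 524c505, 58875cf, 81d47e0, 939c05a}.
Among these, 81d47e0 is not an ancestor of any other common ancestor — it is the merge base.

81d47e0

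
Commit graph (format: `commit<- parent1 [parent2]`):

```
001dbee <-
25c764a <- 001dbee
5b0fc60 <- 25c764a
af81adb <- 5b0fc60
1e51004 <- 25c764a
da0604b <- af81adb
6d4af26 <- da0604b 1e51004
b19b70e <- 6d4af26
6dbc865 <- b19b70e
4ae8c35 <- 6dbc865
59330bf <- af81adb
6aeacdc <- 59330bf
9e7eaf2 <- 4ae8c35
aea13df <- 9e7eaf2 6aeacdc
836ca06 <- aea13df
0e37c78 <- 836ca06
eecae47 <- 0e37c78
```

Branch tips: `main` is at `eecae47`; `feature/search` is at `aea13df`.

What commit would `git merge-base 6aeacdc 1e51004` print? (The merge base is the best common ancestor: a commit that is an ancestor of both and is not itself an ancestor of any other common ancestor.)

25c764a

Ancestors of 6aeacdc: {001dbee, 25c764a, 59330bf, 5b0fc60, 6aeacdc, af81adb}.
Ancestors of 1e51004: {001dbee, 1e51004, 25c764a}.
Common ancestors: {001dbee, 25c764a}.
Among these, 25c764a is not an ancestor of any other common ancestor — it is the merge base.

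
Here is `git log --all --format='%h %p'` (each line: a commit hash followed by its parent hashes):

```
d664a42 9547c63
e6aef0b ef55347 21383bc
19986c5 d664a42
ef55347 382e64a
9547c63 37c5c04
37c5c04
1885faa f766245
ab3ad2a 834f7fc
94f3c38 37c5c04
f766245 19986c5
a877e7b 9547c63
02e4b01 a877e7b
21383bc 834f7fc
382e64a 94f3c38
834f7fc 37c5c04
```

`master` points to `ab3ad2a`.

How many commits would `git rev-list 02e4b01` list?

Walking parent pointers from 02e4b01: reachable set = {02e4b01, 37c5c04, 9547c63, a877e7b}.
That is 4 commits.

4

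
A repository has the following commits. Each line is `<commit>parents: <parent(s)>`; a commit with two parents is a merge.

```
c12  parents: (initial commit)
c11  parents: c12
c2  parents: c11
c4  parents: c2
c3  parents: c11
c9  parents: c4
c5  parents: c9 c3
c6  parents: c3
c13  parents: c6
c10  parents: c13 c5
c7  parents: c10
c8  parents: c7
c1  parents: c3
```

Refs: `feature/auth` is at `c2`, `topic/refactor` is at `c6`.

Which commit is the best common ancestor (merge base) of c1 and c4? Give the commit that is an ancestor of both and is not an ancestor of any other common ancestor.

c11

Ancestors of c1: {c1, c11, c12, c3}.
Ancestors of c4: {c11, c12, c2, c4}.
Common ancestors: {c11, c12}.
Among these, c11 is not an ancestor of any other common ancestor — it is the merge base.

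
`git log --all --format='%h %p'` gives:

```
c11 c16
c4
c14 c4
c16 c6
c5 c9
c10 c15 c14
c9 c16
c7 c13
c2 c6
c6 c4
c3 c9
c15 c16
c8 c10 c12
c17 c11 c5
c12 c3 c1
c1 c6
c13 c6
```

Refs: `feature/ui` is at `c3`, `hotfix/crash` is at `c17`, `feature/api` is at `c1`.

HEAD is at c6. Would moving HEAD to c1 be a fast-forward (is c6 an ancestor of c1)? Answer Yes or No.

Yes

A fast-forward from c6 to c1 is possible iff c6 is an ancestor of c1.
Ancestors of c1: {c1, c4, c6}.
c6 is among them, so fast-forward is possible.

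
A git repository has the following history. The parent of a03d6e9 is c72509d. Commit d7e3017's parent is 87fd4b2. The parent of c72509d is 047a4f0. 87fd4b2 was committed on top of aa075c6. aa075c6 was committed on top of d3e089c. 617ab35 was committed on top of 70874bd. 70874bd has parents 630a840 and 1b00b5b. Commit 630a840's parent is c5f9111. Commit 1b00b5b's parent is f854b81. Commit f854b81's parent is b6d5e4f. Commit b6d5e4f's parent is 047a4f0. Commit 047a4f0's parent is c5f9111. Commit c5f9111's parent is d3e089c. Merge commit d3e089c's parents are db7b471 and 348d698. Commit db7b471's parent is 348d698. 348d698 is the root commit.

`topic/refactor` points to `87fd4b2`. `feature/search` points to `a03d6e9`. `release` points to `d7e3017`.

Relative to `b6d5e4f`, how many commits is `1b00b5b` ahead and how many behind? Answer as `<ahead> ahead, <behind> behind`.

Reachable from 1b00b5b: {047a4f0, 1b00b5b, 348d698, b6d5e4f, c5f9111, d3e089c, db7b471, f854b81}.
Reachable from b6d5e4f: {047a4f0, 348d698, b6d5e4f, c5f9111, d3e089c, db7b471}.
Only in 1b00b5b's history (ahead): {1b00b5b, f854b81} — 2.
Only in b6d5e4f's history (behind): {} — 0.

2 ahead, 0 behind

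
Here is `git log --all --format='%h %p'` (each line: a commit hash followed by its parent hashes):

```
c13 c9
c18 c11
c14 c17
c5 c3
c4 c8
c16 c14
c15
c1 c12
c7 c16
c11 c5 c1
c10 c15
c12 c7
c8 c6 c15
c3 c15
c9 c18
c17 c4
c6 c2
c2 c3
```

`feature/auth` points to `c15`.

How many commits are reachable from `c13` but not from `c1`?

Reachable from c13: {c1, c11, c12, c13, c14, c15, c16, c17, c18, c2, c3, c4, c5, c6, c7, c8, c9}.
Reachable from c1: {c1, c12, c14, c15, c16, c17, c2, c3, c4, c6, c7, c8}.
In c13's history but not c1's: {c11, c13, c18, c5, c9} — 5 commits.

5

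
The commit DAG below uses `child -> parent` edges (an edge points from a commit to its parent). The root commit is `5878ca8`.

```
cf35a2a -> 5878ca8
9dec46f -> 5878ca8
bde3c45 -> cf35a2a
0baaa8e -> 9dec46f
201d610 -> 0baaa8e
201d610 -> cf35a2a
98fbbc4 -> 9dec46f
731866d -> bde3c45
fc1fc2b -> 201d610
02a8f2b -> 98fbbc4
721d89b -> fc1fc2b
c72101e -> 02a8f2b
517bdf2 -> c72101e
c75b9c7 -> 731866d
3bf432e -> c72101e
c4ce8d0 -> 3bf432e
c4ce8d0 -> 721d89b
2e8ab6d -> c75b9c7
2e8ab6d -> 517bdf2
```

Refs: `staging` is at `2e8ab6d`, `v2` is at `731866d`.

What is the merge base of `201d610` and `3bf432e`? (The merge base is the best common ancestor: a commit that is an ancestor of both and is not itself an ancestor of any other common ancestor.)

9dec46f

Ancestors of 201d610: {0baaa8e, 201d610, 5878ca8, 9dec46f, cf35a2a}.
Ancestors of 3bf432e: {02a8f2b, 3bf432e, 5878ca8, 98fbbc4, 9dec46f, c72101e}.
Common ancestors: {5878ca8, 9dec46f}.
Among these, 9dec46f is not an ancestor of any other common ancestor — it is the merge base.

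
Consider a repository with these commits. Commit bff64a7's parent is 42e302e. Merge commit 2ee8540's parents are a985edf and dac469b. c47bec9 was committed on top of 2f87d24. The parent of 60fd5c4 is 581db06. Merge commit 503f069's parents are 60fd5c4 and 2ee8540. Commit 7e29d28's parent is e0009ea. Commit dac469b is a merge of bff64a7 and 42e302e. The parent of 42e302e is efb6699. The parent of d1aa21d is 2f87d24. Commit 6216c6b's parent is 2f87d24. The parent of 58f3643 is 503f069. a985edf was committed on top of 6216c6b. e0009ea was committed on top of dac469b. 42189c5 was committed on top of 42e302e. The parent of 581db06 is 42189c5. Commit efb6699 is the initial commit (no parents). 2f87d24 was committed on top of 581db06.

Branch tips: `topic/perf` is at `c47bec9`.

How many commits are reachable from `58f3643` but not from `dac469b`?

Reachable from 58f3643: {2ee8540, 2f87d24, 42189c5, 42e302e, 503f069, 581db06, 58f3643, 60fd5c4, 6216c6b, a985edf, bff64a7, dac469b, efb6699}.
Reachable from dac469b: {42e302e, bff64a7, dac469b, efb6699}.
In 58f3643's history but not dac469b's: {2ee8540, 2f87d24, 42189c5, 503f069, 581db06, 58f3643, 60fd5c4, 6216c6b, a985edf} — 9 commits.

9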